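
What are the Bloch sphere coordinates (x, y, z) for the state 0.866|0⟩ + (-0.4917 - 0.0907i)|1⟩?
(-0.8516, -0.1571, 0.5)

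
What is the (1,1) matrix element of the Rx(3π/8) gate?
0.8315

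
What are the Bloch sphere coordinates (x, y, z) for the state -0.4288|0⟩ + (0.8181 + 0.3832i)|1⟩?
(-0.7016, -0.3286, -0.6323)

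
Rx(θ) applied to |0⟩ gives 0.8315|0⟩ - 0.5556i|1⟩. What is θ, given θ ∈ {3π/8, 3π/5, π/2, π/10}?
3π/8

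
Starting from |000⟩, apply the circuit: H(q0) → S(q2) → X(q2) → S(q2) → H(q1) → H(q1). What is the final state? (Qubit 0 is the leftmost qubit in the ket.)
(1/√2)i|001⟩ + (1/√2)i|101⟩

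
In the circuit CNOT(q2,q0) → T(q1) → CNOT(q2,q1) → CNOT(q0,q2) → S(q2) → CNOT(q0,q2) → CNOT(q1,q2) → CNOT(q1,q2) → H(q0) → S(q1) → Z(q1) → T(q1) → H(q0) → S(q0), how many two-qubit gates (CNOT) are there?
6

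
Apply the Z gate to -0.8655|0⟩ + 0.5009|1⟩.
-0.8655|0⟩ - 0.5009|1⟩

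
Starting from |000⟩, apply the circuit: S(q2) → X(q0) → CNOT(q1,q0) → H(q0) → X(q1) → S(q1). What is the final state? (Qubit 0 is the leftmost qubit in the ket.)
(1/√2)i|010⟩ - (1/√2)i|110⟩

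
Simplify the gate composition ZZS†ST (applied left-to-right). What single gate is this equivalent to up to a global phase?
T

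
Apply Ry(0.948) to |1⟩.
-0.4564|0⟩ + 0.8897|1⟩

Ry(0.948) = [[cos(θ/2), −sin(θ/2)], [sin(θ/2), cos(θ/2)]]; θ = 0.948, cos(θ/2) ≈ 0.88975, sin(θ/2) ≈ 0.456449.
With a = amp(|0⟩) = 0 and b = amp(|1⟩) = 1:
new amp(|0⟩) = (0.88975)·a + (-0.456449)·b = -0.4564
new amp(|1⟩) = (0.456449)·a + (0.88975)·b = 0.8897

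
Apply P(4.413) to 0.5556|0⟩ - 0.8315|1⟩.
0.5556|0⟩ + (0.2452 + 0.7945i)|1⟩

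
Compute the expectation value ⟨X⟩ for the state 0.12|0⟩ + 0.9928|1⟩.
0.2383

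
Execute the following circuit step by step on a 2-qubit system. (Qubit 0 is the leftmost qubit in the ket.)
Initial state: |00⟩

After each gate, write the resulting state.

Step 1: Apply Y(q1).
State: i|01⟩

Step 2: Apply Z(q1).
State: -i|01⟩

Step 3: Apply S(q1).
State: |01⟩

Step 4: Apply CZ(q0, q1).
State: |01⟩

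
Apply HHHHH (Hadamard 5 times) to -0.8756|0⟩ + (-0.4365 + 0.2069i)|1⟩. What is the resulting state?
(-0.9278 + 0.1463i)|0⟩ + (-0.3105 - 0.1463i)|1⟩

H² = I, so H^5 = H: a single Hadamard. With (a, b) = (-0.8756, (-0.4365 + 0.2069i)), H gives ((a + b)/√2, (a − b)/√2) = ((-0.9278 + 0.1463i), (-0.3105 - 0.1463i)).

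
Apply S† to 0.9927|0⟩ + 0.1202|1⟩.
0.9927|0⟩ - 0.1202i|1⟩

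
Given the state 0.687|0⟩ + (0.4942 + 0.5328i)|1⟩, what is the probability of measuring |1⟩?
0.5281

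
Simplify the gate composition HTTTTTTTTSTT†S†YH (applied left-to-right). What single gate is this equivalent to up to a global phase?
Y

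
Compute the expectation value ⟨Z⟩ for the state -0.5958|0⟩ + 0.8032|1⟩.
-0.2902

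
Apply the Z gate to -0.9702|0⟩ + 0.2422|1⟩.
-0.9702|0⟩ - 0.2422|1⟩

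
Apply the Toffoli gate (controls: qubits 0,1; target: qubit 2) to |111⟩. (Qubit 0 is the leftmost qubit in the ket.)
|110⟩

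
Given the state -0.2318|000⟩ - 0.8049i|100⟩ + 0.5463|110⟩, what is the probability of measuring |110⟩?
0.2984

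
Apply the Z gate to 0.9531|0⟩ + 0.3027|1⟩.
0.9531|0⟩ - 0.3027|1⟩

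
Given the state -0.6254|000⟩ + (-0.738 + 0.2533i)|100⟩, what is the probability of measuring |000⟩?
0.3911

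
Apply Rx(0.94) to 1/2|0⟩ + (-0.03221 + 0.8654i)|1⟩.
(0.8377 + 0.01459i)|0⟩ + (-0.02872 + 0.5451i)|1⟩

Rx(0.94) = [[cos(θ/2), −i·sin(θ/2)], [−i·sin(θ/2), cos(θ/2)]]; θ = 0.94, cos(θ/2) ≈ 0.891568, sin(θ/2) ≈ 0.452886.
With a = amp(|0⟩) = 1/2 and b = amp(|1⟩) = (-0.03221 + 0.8654i):
new amp(|0⟩) = (0.891568)·a + (-0.452886i)·b = (0.8377 + 0.01459i)
new amp(|1⟩) = (-0.452886i)·a + (0.891568)·b = (-0.02872 + 0.5451i)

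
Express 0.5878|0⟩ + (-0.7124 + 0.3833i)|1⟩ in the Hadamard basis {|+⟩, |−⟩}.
(-0.08811 + 0.271i)|+⟩ + (0.9194 - 0.271i)|−⟩

With |ψ⟩ = α|0⟩ + β|1⟩, the Hadamard-basis coefficients are ⟨+|ψ⟩ = (α + β)/√2 and ⟨−|ψ⟩ = (α − β)/√2.
Here α = 0.5878, β = (-0.7124 + 0.3833i): (α + β)/√2 = (-0.08811 + 0.271i), (α − β)/√2 = (0.9194 - 0.271i).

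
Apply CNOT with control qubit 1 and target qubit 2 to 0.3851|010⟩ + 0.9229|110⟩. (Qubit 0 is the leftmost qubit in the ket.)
0.3851|011⟩ + 0.9229|111⟩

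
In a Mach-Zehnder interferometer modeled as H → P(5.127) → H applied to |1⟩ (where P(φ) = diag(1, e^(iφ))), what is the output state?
(0.2986 + 0.4576i)|0⟩ + (0.7014 - 0.4576i)|1⟩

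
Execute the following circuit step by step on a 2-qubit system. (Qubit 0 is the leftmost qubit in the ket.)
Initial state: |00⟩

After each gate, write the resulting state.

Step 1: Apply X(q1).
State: |01⟩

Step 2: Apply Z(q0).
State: |01⟩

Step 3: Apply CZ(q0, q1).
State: |01⟩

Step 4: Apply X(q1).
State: |00⟩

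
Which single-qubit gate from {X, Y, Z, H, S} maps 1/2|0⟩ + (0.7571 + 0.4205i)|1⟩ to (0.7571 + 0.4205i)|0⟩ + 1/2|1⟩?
X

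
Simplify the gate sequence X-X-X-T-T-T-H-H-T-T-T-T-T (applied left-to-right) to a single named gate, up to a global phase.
X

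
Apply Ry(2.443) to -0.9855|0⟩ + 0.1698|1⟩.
-0.4968|0⟩ - 0.8679|1⟩

Ry(2.443) = [[cos(θ/2), −sin(θ/2)], [sin(θ/2), cos(θ/2)]]; θ = 2.443, cos(θ/2) ≈ 0.342237, sin(θ/2) ≈ 0.939614.
With a = amp(|0⟩) = -0.9855 and b = amp(|1⟩) = 0.1698:
new amp(|0⟩) = (0.342237)·a + (-0.939614)·b = -0.4968
new amp(|1⟩) = (0.939614)·a + (0.342237)·b = -0.8679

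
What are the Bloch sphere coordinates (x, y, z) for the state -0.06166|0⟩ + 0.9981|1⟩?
(-0.1231, 0, -0.9924)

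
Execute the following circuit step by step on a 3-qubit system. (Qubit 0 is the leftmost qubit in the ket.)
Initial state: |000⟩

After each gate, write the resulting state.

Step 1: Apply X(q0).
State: |100⟩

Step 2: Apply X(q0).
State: |000⟩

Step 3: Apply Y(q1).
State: i|010⟩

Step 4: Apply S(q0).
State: i|010⟩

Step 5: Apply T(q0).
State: i|010⟩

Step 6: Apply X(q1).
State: i|000⟩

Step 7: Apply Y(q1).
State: -|010⟩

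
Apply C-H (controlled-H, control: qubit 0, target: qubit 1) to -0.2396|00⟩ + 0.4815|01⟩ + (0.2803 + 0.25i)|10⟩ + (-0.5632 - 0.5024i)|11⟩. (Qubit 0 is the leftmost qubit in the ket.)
-0.2396|00⟩ + 0.4815|01⟩ + (-0.2 - 0.1785i)|10⟩ + (0.5964 + 0.532i)|11⟩

C-H leaves the control-|0⟩ kets |00⟩, |01⟩ unchanged and applies H to qubit 1 on the control-|1⟩ pair (|10⟩, |11⟩).
H = [[1/√2, 1/√2], [1/√2, -1/√2]].
With a = amp(|10⟩) = (0.2803 + 0.25i) and b = amp(|11⟩) = (-0.5632 - 0.5024i):
new amp(|10⟩) = (1/√2)·a + (1/√2)·b = (-0.2 - 0.1785i)
new amp(|11⟩) = (1/√2)·a + (-1/√2)·b = (0.5964 + 0.532i)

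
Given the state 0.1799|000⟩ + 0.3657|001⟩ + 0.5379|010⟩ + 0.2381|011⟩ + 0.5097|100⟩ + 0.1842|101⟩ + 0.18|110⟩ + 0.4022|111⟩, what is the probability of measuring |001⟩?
0.1337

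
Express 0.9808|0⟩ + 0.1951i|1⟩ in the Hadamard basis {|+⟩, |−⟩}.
(0.6935 + 0.138i)|+⟩ + (0.6935 - 0.138i)|−⟩

With |ψ⟩ = α|0⟩ + β|1⟩, the Hadamard-basis coefficients are ⟨+|ψ⟩ = (α + β)/√2 and ⟨−|ψ⟩ = (α − β)/√2.
Here α = 0.9808, β = 0.1951i: (α + β)/√2 = (0.6935 + 0.138i), (α − β)/√2 = (0.6935 - 0.138i).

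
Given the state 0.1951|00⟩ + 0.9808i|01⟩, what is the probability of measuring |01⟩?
0.962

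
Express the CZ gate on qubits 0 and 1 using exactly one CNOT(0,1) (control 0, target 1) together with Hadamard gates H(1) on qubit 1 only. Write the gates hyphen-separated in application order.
H(1)-CNOT(0,1)-H(1)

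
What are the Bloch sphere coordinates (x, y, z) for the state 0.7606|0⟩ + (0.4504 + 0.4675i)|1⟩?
(0.6851, 0.7112, 0.1571)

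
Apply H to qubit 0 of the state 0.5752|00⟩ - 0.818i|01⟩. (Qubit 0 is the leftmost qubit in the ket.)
0.4067|00⟩ - 0.5784i|01⟩ + 0.4067|10⟩ - 0.5784i|11⟩

H on qubit 0 mixes each pair of kets that differ only in qubit 0: amplitudes (a, b) of (|…0…⟩, |…1…⟩) become ((a + b)/√2, (a − b)/√2). Kets absent from the input have amplitude 0.
(|00⟩, |10⟩): (a, b) = (0.5752, 0) → (0.4067, 0.4067)
(|01⟩, |11⟩): (a, b) = (-0.818i, 0) → (-0.5784i, -0.5784i)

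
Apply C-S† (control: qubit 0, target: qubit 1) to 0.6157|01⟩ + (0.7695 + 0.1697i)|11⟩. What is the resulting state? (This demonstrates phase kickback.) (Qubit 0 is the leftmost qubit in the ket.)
0.6157|01⟩ + (0.1697 - 0.7695i)|11⟩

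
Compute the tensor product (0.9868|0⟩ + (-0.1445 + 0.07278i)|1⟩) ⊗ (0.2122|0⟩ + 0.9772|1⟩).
0.2094|00⟩ + 0.9643|01⟩ + (-0.03066 + 0.01544i)|10⟩ + (-0.1412 + 0.07112i)|11⟩

amp(|b₁b₂…⟩) = product of the factor amplitudes for bits b₁, b₂, …; only kets whose every factor amplitude is nonzero survive.
|00⟩: (0.9868)(0.2122) = 0.2094
|01⟩: (0.9868)(0.9772) = 0.9643
|10⟩: (-0.1445 + 0.07278i)(0.2122) = (-0.03066 + 0.01544i)
|11⟩: (-0.1445 + 0.07278i)(0.9772) = (-0.1412 + 0.07112i)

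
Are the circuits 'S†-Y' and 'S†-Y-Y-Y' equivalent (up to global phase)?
Yes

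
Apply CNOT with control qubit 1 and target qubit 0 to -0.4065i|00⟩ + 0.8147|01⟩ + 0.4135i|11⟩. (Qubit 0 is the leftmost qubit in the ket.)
-0.4065i|00⟩ + 0.4135i|01⟩ + 0.8147|11⟩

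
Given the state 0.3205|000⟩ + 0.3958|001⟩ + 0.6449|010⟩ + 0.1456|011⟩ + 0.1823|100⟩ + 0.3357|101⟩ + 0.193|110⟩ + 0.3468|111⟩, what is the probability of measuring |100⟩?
0.03323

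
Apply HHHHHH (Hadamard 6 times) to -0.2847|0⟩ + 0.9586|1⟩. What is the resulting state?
-0.2847|0⟩ + 0.9586|1⟩

H² = I, so an even number of Hadamards cancels: H^6 = I and the state is unchanged.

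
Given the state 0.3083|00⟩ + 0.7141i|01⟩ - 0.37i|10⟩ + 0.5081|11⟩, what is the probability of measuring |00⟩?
0.09505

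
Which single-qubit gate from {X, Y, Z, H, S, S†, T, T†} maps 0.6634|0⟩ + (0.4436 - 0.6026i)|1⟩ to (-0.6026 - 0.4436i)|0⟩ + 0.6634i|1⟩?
Y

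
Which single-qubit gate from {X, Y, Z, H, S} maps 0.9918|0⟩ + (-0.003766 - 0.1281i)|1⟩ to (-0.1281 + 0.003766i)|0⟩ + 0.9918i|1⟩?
Y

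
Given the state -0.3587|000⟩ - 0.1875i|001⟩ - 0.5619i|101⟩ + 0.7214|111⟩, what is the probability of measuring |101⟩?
0.3157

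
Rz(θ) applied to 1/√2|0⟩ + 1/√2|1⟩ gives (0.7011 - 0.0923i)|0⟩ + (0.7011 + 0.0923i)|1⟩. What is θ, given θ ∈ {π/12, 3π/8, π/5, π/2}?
π/12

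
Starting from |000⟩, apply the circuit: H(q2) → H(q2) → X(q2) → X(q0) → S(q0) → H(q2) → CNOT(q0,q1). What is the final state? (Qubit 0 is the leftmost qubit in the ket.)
(1/√2)i|110⟩ - (1/√2)i|111⟩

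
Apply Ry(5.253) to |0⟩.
-0.8702|0⟩ + 0.4926|1⟩

Ry(5.253) = [[cos(θ/2), −sin(θ/2)], [sin(θ/2), cos(θ/2)]]; θ = 5.253, cos(θ/2) ≈ -0.870247, sin(θ/2) ≈ 0.492615.
With a = amp(|0⟩) = 1 and b = amp(|1⟩) = 0:
new amp(|0⟩) = (-0.870247)·a + (-0.492615)·b = -0.8702
new amp(|1⟩) = (0.492615)·a + (-0.870247)·b = 0.4926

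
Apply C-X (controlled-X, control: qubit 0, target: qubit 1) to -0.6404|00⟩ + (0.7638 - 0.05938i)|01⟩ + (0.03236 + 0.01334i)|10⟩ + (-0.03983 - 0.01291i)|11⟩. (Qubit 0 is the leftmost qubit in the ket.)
-0.6404|00⟩ + (0.7638 - 0.05938i)|01⟩ + (-0.03983 - 0.01291i)|10⟩ + (0.03236 + 0.01334i)|11⟩

C-X leaves the control-|0⟩ kets |00⟩, |01⟩ unchanged and applies X to qubit 1 on the control-|1⟩ pair (|10⟩, |11⟩).
X = [[0, 1], [1, 0]].
With a = amp(|10⟩) = (0.03236 + 0.01334i) and b = amp(|11⟩) = (-0.03983 - 0.01291i):
new amp(|10⟩) = (1)·b = (-0.03983 - 0.01291i)
new amp(|11⟩) = (1)·a = (0.03236 + 0.01334i)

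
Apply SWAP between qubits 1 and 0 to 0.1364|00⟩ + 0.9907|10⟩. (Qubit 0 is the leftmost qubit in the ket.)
0.1364|00⟩ + 0.9907|01⟩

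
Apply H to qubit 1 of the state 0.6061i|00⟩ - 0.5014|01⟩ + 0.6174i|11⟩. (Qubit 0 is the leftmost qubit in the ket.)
(-0.3545 + 0.4286i)|00⟩ + (0.3545 + 0.4286i)|01⟩ + 0.4366i|10⟩ - 0.4366i|11⟩

H on qubit 1 mixes each pair of kets that differ only in qubit 1: amplitudes (a, b) of (|…0…⟩, |…1…⟩) become ((a + b)/√2, (a − b)/√2). Kets absent from the input have amplitude 0.
(|00⟩, |01⟩): (a, b) = (0.6061i, -0.5014) → ((-0.3545 + 0.4286i), (0.3545 + 0.4286i))
(|10⟩, |11⟩): (a, b) = (0, 0.6174i) → (0.4366i, -0.4366i)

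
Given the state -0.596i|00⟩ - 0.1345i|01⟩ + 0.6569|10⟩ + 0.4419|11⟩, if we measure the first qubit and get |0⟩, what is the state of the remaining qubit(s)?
-0.9755i|0⟩ - 0.2201i|1⟩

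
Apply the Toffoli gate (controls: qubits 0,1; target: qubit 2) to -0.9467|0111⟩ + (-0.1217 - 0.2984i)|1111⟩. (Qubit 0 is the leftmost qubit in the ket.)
-0.9467|0111⟩ + (-0.1217 - 0.2984i)|1101⟩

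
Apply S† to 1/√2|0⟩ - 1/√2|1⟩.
1/√2|0⟩ + (1/√2)i|1⟩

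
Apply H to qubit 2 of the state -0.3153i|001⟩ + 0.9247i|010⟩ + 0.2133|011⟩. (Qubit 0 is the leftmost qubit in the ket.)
-0.223i|000⟩ + 0.223i|001⟩ + (0.1508 + 0.6539i)|010⟩ + (-0.1508 + 0.6539i)|011⟩

H on qubit 2 mixes each pair of kets that differ only in qubit 2: amplitudes (a, b) of (|…0…⟩, |…1…⟩) become ((a + b)/√2, (a − b)/√2). Kets absent from the input have amplitude 0.
(|000⟩, |001⟩): (a, b) = (0, -0.3153i) → (-0.223i, 0.223i)
(|010⟩, |011⟩): (a, b) = (0.9247i, 0.2133) → ((0.1508 + 0.6539i), (-0.1508 + 0.6539i))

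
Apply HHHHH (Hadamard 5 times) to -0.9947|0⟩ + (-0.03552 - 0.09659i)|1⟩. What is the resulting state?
(-0.7285 - 0.0683i)|0⟩ + (-0.6782 + 0.0683i)|1⟩

H² = I, so H^5 = H: a single Hadamard. With (a, b) = (-0.9947, (-0.03552 - 0.09659i)), H gives ((a + b)/√2, (a − b)/√2) = ((-0.7285 - 0.0683i), (-0.6782 + 0.0683i)).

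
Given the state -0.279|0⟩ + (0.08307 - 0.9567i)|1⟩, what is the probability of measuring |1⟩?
0.9222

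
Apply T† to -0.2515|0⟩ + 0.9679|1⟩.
-0.2515|0⟩ + (0.6844 - 0.6844i)|1⟩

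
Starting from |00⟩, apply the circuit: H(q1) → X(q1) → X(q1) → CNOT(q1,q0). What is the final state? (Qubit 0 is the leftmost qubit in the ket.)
1/√2|00⟩ + 1/√2|11⟩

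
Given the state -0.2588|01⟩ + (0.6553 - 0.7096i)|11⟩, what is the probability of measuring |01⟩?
0.06698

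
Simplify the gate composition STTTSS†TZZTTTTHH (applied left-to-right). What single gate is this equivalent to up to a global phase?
S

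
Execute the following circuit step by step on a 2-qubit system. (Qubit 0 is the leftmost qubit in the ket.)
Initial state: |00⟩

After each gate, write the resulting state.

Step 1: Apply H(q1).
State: 1/√2|00⟩ + 1/√2|01⟩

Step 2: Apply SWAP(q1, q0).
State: 1/√2|00⟩ + 1/√2|10⟩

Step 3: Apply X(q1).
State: 1/√2|01⟩ + 1/√2|11⟩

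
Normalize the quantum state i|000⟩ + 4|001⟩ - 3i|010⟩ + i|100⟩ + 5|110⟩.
0.1387i|000⟩ + 0.5547|001⟩ - 0.416i|010⟩ + 0.1387i|100⟩ + 0.6934|110⟩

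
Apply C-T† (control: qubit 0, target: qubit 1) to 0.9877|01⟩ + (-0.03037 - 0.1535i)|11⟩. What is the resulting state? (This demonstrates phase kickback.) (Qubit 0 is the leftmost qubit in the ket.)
0.9877|01⟩ + (-0.13 - 0.08707i)|11⟩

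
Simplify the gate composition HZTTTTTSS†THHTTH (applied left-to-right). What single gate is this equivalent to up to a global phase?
X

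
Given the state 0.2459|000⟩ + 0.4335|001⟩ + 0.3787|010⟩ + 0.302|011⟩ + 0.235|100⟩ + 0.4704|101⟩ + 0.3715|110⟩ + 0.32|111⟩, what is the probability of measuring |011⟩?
0.0912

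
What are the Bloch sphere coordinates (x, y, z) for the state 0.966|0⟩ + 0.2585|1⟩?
(0.4994, 0, 0.8663)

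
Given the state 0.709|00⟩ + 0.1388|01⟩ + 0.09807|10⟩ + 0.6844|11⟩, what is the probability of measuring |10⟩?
0.009618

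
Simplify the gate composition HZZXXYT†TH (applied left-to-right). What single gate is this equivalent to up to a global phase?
Y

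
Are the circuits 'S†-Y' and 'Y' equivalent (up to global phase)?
No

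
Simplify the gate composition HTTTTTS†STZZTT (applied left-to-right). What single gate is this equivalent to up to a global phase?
H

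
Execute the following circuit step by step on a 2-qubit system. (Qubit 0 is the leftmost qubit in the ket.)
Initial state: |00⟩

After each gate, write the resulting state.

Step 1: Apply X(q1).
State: |01⟩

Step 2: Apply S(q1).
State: i|01⟩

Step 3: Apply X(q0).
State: i|11⟩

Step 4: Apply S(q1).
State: -|11⟩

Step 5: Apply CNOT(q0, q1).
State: -|10⟩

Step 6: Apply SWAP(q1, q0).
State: -|01⟩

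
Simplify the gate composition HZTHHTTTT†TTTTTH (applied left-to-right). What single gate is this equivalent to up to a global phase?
X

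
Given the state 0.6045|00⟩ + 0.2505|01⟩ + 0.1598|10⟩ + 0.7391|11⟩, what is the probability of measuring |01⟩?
0.06275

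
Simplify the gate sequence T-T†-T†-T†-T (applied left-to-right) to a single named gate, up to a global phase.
T†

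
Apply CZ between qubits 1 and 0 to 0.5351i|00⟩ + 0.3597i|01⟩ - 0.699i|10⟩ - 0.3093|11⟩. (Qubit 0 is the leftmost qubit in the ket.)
0.5351i|00⟩ + 0.3597i|01⟩ - 0.699i|10⟩ + 0.3093|11⟩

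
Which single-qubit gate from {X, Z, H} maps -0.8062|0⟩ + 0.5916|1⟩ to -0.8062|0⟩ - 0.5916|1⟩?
Z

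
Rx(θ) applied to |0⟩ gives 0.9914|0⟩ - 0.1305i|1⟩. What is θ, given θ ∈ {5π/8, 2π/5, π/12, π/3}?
π/12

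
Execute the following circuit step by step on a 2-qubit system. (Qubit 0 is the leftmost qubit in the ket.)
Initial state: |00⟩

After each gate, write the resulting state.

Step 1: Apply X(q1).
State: |01⟩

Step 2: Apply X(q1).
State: |00⟩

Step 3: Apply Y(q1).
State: i|01⟩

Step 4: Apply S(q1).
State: -|01⟩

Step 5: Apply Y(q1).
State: i|00⟩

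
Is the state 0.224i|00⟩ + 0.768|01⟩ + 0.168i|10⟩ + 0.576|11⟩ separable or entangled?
Separable

Writing the state as a|00⟩ + b|01⟩ + c|10⟩ + d|11⟩, it is a product state iff ad − bc = 0.
Here (a, b, c, d) = (0.224i, 0.768, 0.168i, 0.576): ad − bc = (0.224i)(0.576) − (0.768)(0.168i) = 0, so the state is separable.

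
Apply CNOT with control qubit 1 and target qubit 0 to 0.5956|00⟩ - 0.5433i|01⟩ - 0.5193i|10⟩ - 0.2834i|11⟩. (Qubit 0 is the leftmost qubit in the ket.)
0.5956|00⟩ - 0.2834i|01⟩ - 0.5193i|10⟩ - 0.5433i|11⟩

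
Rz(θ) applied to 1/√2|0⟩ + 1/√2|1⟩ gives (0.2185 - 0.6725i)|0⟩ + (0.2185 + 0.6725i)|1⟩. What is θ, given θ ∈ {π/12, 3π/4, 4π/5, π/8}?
4π/5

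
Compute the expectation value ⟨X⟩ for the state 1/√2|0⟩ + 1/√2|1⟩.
1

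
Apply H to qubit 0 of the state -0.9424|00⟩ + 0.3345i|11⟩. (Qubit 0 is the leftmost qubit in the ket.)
-0.6664|00⟩ + 0.2365i|01⟩ - 0.6664|10⟩ - 0.2365i|11⟩

H on qubit 0 mixes each pair of kets that differ only in qubit 0: amplitudes (a, b) of (|…0…⟩, |…1…⟩) become ((a + b)/√2, (a − b)/√2). Kets absent from the input have amplitude 0.
(|00⟩, |10⟩): (a, b) = (-0.9424, 0) → (-0.6664, -0.6664)
(|01⟩, |11⟩): (a, b) = (0, 0.3345i) → (0.2365i, -0.2365i)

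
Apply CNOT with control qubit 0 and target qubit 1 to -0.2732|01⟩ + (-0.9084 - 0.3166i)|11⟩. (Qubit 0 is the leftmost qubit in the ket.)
-0.2732|01⟩ + (-0.9084 - 0.3166i)|10⟩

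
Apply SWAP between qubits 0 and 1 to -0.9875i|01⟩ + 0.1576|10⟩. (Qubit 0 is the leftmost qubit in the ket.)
0.1576|01⟩ - 0.9875i|10⟩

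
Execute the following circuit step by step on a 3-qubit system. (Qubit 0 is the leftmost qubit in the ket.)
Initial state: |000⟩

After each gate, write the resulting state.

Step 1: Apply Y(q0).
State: i|100⟩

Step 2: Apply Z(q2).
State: i|100⟩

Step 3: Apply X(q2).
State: i|101⟩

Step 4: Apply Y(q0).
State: |001⟩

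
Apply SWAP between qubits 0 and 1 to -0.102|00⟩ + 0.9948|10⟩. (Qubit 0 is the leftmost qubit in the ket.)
-0.102|00⟩ + 0.9948|01⟩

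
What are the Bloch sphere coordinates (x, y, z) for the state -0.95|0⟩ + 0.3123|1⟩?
(-0.5934, 0, 0.805)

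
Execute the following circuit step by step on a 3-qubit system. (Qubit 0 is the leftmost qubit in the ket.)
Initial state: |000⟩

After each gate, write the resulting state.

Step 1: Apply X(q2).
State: |001⟩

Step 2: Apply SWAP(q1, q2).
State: |010⟩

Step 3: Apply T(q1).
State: (1/√2 + (1/√2)i)|010⟩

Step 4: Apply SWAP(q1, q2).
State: (1/√2 + (1/√2)i)|001⟩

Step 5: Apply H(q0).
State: (1/2 + (1/2)i)|001⟩ + (1/2 + (1/2)i)|101⟩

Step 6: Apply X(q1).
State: (1/2 + (1/2)i)|011⟩ + (1/2 + (1/2)i)|111⟩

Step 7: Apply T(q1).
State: (1/√2)i|011⟩ + (1/√2)i|111⟩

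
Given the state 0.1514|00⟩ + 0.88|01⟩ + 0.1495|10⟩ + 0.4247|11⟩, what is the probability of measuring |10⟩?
0.02235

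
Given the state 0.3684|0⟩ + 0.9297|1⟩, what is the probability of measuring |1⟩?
0.8643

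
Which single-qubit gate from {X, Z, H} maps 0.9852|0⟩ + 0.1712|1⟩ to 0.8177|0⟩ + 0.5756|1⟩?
H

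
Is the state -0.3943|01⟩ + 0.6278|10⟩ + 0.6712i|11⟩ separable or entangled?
Entangled

Writing the state as a|00⟩ + b|01⟩ + c|10⟩ + d|11⟩, it is a product state iff ad − bc = 0.
Here (a, b, c, d) = (0, -0.3943, 0.6278, 0.6712i): ad − bc = (0)(0.6712i) − (-0.3943)(0.6278) = 0.2475 ≠ 0, so the state is entangled.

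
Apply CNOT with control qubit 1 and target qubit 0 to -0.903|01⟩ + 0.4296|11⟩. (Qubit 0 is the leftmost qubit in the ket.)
0.4296|01⟩ - 0.903|11⟩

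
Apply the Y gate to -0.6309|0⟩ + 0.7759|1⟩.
-0.7759i|0⟩ - 0.6309i|1⟩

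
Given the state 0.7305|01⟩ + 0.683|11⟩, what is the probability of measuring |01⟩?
0.5336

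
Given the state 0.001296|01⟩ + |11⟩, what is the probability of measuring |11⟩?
1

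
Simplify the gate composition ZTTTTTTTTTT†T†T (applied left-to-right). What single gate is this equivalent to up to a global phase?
Z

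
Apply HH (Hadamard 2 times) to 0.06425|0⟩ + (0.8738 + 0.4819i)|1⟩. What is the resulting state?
0.06425|0⟩ + (0.8738 + 0.4819i)|1⟩

H² = I, so an even number of Hadamards cancels: H^2 = I and the state is unchanged.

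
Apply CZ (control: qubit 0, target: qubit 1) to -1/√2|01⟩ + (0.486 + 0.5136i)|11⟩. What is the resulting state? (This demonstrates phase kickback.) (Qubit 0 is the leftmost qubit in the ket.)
-1/√2|01⟩ + (-0.486 - 0.5136i)|11⟩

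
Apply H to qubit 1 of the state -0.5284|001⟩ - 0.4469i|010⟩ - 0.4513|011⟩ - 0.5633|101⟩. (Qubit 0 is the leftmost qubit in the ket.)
-0.316i|000⟩ - 0.6928|001⟩ + 0.316i|010⟩ - 0.05452|011⟩ - 0.3983|101⟩ - 0.3983|111⟩

H on qubit 1 mixes each pair of kets that differ only in qubit 1: amplitudes (a, b) of (|…0…⟩, |…1…⟩) become ((a + b)/√2, (a − b)/√2). Kets absent from the input have amplitude 0.
(|000⟩, |010⟩): (a, b) = (0, -0.4469i) → (-0.316i, 0.316i)
(|001⟩, |011⟩): (a, b) = (-0.5284, -0.4513) → (-0.6928, -0.05452)
(|101⟩, |111⟩): (a, b) = (-0.5633, 0) → (-0.3983, -0.3983)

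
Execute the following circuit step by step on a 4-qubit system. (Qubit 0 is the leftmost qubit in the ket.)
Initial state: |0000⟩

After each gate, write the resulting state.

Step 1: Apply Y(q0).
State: i|1000⟩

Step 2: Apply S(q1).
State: i|1000⟩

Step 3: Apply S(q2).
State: i|1000⟩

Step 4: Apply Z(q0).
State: -i|1000⟩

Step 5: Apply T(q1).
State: -i|1000⟩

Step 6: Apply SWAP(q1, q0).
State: -i|0100⟩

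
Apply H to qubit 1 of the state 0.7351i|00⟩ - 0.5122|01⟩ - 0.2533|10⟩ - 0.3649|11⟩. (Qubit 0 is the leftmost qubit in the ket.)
(-0.3622 + 0.5198i)|00⟩ + (0.3622 + 0.5198i)|01⟩ - 0.4371|10⟩ + 0.07891|11⟩

H on qubit 1 mixes each pair of kets that differ only in qubit 1: amplitudes (a, b) of (|…0…⟩, |…1…⟩) become ((a + b)/√2, (a − b)/√2). Kets absent from the input have amplitude 0.
(|00⟩, |01⟩): (a, b) = (0.7351i, -0.5122) → ((-0.3622 + 0.5198i), (0.3622 + 0.5198i))
(|10⟩, |11⟩): (a, b) = (-0.2533, -0.3649) → (-0.4371, 0.07891)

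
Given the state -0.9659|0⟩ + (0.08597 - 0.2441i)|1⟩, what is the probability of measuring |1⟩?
0.06698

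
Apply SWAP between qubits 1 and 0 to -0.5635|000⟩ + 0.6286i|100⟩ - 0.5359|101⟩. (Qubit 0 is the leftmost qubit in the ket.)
-0.5635|000⟩ + 0.6286i|010⟩ - 0.5359|011⟩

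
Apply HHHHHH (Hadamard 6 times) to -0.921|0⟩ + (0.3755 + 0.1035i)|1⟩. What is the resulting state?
-0.921|0⟩ + (0.3755 + 0.1035i)|1⟩

H² = I, so an even number of Hadamards cancels: H^6 = I and the state is unchanged.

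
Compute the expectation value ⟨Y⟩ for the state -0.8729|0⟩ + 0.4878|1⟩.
0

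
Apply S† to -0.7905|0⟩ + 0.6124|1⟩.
-0.7905|0⟩ - 0.6124i|1⟩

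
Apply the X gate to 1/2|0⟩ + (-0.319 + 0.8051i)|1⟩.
(-0.319 + 0.8051i)|0⟩ + 1/2|1⟩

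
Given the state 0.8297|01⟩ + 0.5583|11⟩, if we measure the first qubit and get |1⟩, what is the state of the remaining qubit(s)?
|1⟩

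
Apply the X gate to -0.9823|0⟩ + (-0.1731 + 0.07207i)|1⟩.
(-0.1731 + 0.07207i)|0⟩ - 0.9823|1⟩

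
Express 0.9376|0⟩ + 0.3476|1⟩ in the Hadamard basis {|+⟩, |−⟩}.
0.9088|+⟩ + 0.4172|−⟩

With |ψ⟩ = α|0⟩ + β|1⟩, the Hadamard-basis coefficients are ⟨+|ψ⟩ = (α + β)/√2 and ⟨−|ψ⟩ = (α − β)/√2.
Here α = 0.9376, β = 0.3476: (α + β)/√2 = 0.9088, (α − β)/√2 = 0.4172.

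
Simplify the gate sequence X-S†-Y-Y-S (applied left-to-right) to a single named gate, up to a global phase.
X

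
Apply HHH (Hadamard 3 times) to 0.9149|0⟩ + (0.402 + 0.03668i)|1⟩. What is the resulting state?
(0.9312 + 0.02594i)|0⟩ + (0.3627 - 0.02594i)|1⟩

H² = I, so H^3 = H: a single Hadamard. With (a, b) = (0.9149, (0.402 + 0.03668i)), H gives ((a + b)/√2, (a − b)/√2) = ((0.9312 + 0.02594i), (0.3627 - 0.02594i)).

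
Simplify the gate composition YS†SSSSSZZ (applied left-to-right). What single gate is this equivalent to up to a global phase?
Y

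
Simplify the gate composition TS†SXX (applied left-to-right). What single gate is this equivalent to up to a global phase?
T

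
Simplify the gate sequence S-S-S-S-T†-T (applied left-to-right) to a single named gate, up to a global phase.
I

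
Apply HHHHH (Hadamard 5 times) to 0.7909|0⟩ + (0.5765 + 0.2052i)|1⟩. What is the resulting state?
(0.9669 + 0.1451i)|0⟩ + (0.1516 - 0.1451i)|1⟩

H² = I, so H^5 = H: a single Hadamard. With (a, b) = (0.7909, (0.5765 + 0.2052i)), H gives ((a + b)/√2, (a − b)/√2) = ((0.9669 + 0.1451i), (0.1516 - 0.1451i)).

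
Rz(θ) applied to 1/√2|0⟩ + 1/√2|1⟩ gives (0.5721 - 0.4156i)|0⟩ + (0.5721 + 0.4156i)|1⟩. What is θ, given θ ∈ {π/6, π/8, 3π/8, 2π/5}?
2π/5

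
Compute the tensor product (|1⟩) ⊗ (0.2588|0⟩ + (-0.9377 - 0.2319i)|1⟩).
0.2588|10⟩ + (-0.9377 - 0.2319i)|11⟩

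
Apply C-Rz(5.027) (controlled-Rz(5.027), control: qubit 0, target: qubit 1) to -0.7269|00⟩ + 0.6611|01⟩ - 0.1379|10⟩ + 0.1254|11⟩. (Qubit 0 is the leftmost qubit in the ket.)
-0.7269|00⟩ + 0.6611|01⟩ + (0.1116 + 0.08103i)|10⟩ + (-0.1015 + 0.07369i)|11⟩

C-Rz(5.027) leaves the control-|0⟩ kets |00⟩, |01⟩ unchanged and applies Rz(5.027) to qubit 1 on the control-|1⟩ pair (|10⟩, |11⟩).
Rz(5.027) = [[e^(−iθ/2), 0], [0, e^(iθ/2)]] with e^(±iθ/2) = cos(θ/2) ± i·sin(θ/2); θ = 5.027, cos(θ/2) ≈ -0.80915, sin(θ/2) ≈ 0.587602.
With a = amp(|10⟩) = -0.1379 and b = amp(|11⟩) = 0.1254:
new amp(|10⟩) = (-0.80915 - 0.587602i)·a = (0.1116 + 0.08103i)
new amp(|11⟩) = (-0.80915 + 0.587602i)·b = (-0.1015 + 0.07369i)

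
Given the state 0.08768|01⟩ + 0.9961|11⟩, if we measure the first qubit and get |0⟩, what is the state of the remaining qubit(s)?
|1⟩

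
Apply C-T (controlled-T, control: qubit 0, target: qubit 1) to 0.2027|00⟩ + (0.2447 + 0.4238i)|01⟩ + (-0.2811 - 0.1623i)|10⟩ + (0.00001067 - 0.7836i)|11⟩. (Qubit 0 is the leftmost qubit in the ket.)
0.2027|00⟩ + (0.2447 + 0.4238i)|01⟩ + (-0.2811 - 0.1623i)|10⟩ + (0.5541 - 0.5541i)|11⟩

C-T leaves the control-|0⟩ kets |00⟩, |01⟩ unchanged and applies T to qubit 1 on the control-|1⟩ pair (|10⟩, |11⟩).
T = [[1, 0], [0, (1/√2 + (1/√2)i)]].
With a = amp(|10⟩) = (-0.2811 - 0.1623i) and b = amp(|11⟩) = (0.00001067 - 0.7836i):
new amp(|10⟩) = (1)·a = (-0.2811 - 0.1623i)
new amp(|11⟩) = (1/√2 + (1/√2)i)·b = (0.5541 - 0.5541i)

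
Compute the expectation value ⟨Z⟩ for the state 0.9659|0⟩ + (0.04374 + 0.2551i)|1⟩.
0.866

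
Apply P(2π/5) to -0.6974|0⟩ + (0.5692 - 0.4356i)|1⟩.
-0.6974|0⟩ + (0.5902 + 0.4067i)|1⟩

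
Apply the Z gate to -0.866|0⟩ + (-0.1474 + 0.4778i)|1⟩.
-0.866|0⟩ + (0.1474 - 0.4778i)|1⟩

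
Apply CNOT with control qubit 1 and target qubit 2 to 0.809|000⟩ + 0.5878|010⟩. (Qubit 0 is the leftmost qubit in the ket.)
0.809|000⟩ + 0.5878|011⟩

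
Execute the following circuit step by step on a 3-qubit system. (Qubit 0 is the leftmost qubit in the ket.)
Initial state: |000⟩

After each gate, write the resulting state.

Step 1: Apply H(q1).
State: 1/√2|000⟩ + 1/√2|010⟩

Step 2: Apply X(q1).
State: 1/√2|000⟩ + 1/√2|010⟩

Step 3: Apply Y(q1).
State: -(1/√2)i|000⟩ + (1/√2)i|010⟩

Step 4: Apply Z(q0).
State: -(1/√2)i|000⟩ + (1/√2)i|010⟩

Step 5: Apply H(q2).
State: -(1/2)i|000⟩ - (1/2)i|001⟩ + (1/2)i|010⟩ + (1/2)i|011⟩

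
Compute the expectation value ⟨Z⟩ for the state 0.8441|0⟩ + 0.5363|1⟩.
0.4249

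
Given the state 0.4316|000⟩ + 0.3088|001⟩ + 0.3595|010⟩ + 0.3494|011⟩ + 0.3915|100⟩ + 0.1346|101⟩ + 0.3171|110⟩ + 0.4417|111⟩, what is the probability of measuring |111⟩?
0.1951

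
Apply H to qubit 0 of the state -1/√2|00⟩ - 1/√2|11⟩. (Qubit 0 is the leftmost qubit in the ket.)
-1/2|00⟩ - 1/2|01⟩ - 1/2|10⟩ + 1/2|11⟩

H on qubit 0 mixes each pair of kets that differ only in qubit 0: amplitudes (a, b) of (|…0…⟩, |…1…⟩) become ((a + b)/√2, (a − b)/√2). Kets absent from the input have amplitude 0.
(|00⟩, |10⟩): (a, b) = (-1/√2, 0) → (-1/2, -1/2)
(|01⟩, |11⟩): (a, b) = (0, -1/√2) → (-1/2, 1/2)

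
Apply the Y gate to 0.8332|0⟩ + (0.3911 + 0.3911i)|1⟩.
(0.3911 - 0.3911i)|0⟩ + 0.8332i|1⟩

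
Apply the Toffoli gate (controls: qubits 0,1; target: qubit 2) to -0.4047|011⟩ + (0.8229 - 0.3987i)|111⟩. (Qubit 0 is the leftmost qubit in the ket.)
-0.4047|011⟩ + (0.8229 - 0.3987i)|110⟩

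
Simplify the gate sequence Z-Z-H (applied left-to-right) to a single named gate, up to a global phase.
H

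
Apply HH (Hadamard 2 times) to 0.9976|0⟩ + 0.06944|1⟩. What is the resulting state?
0.9976|0⟩ + 0.06944|1⟩

H² = I, so an even number of Hadamards cancels: H^2 = I and the state is unchanged.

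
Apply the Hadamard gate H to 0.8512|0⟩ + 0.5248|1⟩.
0.973|0⟩ + 0.2308|1⟩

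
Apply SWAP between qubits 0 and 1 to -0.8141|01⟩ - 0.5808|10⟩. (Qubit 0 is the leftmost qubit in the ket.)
-0.5808|01⟩ - 0.8141|10⟩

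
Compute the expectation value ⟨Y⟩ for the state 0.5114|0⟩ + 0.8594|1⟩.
0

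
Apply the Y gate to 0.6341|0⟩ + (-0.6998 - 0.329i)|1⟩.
(-0.329 + 0.6998i)|0⟩ + 0.6341i|1⟩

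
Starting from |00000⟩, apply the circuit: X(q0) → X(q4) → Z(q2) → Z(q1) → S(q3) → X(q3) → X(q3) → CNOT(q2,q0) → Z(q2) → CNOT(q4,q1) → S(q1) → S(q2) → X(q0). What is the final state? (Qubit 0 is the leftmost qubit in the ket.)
i|01001⟩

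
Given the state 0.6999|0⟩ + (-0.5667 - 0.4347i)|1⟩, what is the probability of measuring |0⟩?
0.4899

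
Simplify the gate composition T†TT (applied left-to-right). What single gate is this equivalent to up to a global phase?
T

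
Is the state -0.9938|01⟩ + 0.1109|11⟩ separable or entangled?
Separable

Writing the state as a|00⟩ + b|01⟩ + c|10⟩ + d|11⟩, it is a product state iff ad − bc = 0.
Here (a, b, c, d) = (0, -0.9938, 0, 0.1109): ad − bc = (0)(0.1109) − (-0.9938)(0) = 0, so the state is separable.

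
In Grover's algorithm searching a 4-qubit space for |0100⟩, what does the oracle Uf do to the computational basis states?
Uf|x⟩ = -|x⟩ if x = 0100, else |x⟩ (phase flip on target)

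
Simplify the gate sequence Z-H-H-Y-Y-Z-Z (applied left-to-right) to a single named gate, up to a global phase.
Z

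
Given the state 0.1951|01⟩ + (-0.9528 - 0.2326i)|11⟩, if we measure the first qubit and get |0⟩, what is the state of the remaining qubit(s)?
|1⟩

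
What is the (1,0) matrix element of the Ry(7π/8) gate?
0.9808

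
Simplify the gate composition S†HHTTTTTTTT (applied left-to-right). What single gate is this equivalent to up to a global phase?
S†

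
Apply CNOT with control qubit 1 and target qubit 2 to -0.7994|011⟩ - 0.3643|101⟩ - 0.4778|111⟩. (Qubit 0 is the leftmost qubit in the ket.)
-0.7994|010⟩ - 0.3643|101⟩ - 0.4778|110⟩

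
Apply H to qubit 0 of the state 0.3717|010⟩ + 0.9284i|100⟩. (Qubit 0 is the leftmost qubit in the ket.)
0.6565i|000⟩ + 0.2628|010⟩ - 0.6565i|100⟩ + 0.2628|110⟩

H on qubit 0 mixes each pair of kets that differ only in qubit 0: amplitudes (a, b) of (|…0…⟩, |…1…⟩) become ((a + b)/√2, (a − b)/√2). Kets absent from the input have amplitude 0.
(|000⟩, |100⟩): (a, b) = (0, 0.9284i) → (0.6565i, -0.6565i)
(|010⟩, |110⟩): (a, b) = (0.3717, 0) → (0.2628, 0.2628)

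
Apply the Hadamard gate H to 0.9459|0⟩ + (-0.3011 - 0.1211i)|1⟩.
(0.4559 - 0.08563i)|0⟩ + (0.8818 + 0.08563i)|1⟩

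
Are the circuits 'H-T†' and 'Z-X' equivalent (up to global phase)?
No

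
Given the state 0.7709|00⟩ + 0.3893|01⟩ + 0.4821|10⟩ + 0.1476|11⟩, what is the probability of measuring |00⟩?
0.5943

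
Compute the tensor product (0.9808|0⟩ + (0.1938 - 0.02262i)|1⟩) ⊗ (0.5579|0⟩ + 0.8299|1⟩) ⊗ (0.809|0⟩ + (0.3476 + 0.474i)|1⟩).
0.4427|000⟩ + (0.1902 + 0.2594i)|001⟩ + 0.6585|010⟩ + (0.2829 + 0.3858i)|011⟩ + (0.08747 - 0.01021i)|100⟩ + (0.04356 + 0.04686i)|101⟩ + (0.1301 - 0.01519i)|110⟩ + (0.0648 + 0.06971i)|111⟩

amp(|b₁b₂…⟩) = product of the factor amplitudes for bits b₁, b₂, …; only kets whose every factor amplitude is nonzero survive.
|000⟩: (0.9808)(0.5579)(0.809) = 0.4427
|001⟩: (0.9808)(0.5579)(0.3476 + 0.474i) = (0.1902 + 0.2594i)
|010⟩: (0.9808)(0.8299)(0.809) = 0.6585
|011⟩: (0.9808)(0.8299)(0.3476 + 0.474i) = (0.2829 + 0.3858i)
|100⟩: (0.1938 - 0.02262i)(0.5579)(0.809) = (0.08747 - 0.01021i)
|101⟩: (0.1938 - 0.02262i)(0.5579)(0.3476 + 0.474i) = (0.04356 + 0.04686i)
|110⟩: (0.1938 - 0.02262i)(0.8299)(0.809) = (0.1301 - 0.01519i)
|111⟩: (0.1938 - 0.02262i)(0.8299)(0.3476 + 0.474i) = (0.0648 + 0.06971i)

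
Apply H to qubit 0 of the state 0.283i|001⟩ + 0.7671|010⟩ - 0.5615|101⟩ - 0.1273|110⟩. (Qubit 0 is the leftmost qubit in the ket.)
(-0.397 + 0.2001i)|001⟩ + 0.4524|010⟩ + (0.397 + 0.2001i)|101⟩ + 0.6324|110⟩

H on qubit 0 mixes each pair of kets that differ only in qubit 0: amplitudes (a, b) of (|…0…⟩, |…1…⟩) become ((a + b)/√2, (a − b)/√2). Kets absent from the input have amplitude 0.
(|001⟩, |101⟩): (a, b) = (0.283i, -0.5615) → ((-0.397 + 0.2001i), (0.397 + 0.2001i))
(|010⟩, |110⟩): (a, b) = (0.7671, -0.1273) → (0.4524, 0.6324)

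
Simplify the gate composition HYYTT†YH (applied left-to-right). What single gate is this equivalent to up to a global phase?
Y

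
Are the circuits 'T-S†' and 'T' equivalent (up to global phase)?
No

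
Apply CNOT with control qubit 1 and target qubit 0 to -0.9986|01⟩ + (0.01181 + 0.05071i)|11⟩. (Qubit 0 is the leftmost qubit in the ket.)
(0.01181 + 0.05071i)|01⟩ - 0.9986|11⟩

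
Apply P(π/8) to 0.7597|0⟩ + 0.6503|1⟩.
0.7597|0⟩ + (0.6008 + 0.2489i)|1⟩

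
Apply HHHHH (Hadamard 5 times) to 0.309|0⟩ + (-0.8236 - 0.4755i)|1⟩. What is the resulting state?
(-0.3639 - 0.3362i)|0⟩ + (0.8009 + 0.3362i)|1⟩

H² = I, so H^5 = H: a single Hadamard. With (a, b) = (0.309, (-0.8236 - 0.4755i)), H gives ((a + b)/√2, (a − b)/√2) = ((-0.3639 - 0.3362i), (0.8009 + 0.3362i)).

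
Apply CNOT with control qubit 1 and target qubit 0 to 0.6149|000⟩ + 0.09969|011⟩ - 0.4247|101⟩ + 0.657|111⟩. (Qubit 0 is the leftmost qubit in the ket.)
0.6149|000⟩ + 0.657|011⟩ - 0.4247|101⟩ + 0.09969|111⟩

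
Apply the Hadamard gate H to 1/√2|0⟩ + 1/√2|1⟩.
|0⟩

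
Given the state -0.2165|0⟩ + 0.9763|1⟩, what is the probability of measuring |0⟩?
0.04687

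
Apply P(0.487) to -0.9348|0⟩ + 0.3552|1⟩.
-0.9348|0⟩ + (0.3139 + 0.1662i)|1⟩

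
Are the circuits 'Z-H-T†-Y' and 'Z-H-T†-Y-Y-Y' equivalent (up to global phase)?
Yes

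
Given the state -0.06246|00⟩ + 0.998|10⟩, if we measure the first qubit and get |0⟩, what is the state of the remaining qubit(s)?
-|0⟩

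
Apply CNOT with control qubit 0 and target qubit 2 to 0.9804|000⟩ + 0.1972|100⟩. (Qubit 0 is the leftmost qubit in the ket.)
0.9804|000⟩ + 0.1972|101⟩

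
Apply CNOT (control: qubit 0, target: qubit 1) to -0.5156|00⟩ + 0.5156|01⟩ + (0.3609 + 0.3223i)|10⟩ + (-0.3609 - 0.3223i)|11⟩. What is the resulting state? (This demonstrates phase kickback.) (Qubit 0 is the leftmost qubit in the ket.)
-0.5156|00⟩ + 0.5156|01⟩ + (-0.3609 - 0.3223i)|10⟩ + (0.3609 + 0.3223i)|11⟩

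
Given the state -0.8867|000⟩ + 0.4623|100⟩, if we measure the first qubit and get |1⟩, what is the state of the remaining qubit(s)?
|00⟩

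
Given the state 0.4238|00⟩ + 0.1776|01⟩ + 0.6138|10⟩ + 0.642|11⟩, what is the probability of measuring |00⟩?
0.1796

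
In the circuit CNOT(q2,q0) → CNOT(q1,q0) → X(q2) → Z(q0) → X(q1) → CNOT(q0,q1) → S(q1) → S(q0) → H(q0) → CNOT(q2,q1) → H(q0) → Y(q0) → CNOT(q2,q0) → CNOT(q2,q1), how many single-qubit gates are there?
8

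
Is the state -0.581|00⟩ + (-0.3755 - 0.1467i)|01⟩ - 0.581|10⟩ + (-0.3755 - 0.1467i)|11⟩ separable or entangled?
Separable

Writing the state as a|00⟩ + b|01⟩ + c|10⟩ + d|11⟩, it is a product state iff ad − bc = 0.
Here (a, b, c, d) = (-0.581, (-0.3755 - 0.1467i), -0.581, (-0.3755 - 0.1467i)): ad − bc = (-0.581)(-0.3755 - 0.1467i) − (-0.3755 - 0.1467i)(-0.581) = 0, so the state is separable.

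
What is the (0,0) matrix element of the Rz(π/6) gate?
(0.9659 - 0.2588i)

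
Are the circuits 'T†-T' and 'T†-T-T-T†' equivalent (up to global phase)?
Yes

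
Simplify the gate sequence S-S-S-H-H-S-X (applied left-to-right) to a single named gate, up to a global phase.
X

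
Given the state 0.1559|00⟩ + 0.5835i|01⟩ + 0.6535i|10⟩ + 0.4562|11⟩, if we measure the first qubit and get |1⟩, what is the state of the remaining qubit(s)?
0.82i|0⟩ + 0.5724|1⟩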